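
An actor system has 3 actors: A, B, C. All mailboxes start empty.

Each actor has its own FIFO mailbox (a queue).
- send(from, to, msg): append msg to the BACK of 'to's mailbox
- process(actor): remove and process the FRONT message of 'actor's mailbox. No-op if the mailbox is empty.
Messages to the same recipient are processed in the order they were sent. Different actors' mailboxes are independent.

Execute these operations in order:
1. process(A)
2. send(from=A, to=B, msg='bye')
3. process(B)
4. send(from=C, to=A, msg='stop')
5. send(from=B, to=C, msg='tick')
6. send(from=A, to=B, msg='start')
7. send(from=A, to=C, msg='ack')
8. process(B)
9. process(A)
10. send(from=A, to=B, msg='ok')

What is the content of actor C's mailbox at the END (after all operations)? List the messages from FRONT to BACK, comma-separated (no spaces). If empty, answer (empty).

After 1 (process(A)): A:[] B:[] C:[]
After 2 (send(from=A, to=B, msg='bye')): A:[] B:[bye] C:[]
After 3 (process(B)): A:[] B:[] C:[]
After 4 (send(from=C, to=A, msg='stop')): A:[stop] B:[] C:[]
After 5 (send(from=B, to=C, msg='tick')): A:[stop] B:[] C:[tick]
After 6 (send(from=A, to=B, msg='start')): A:[stop] B:[start] C:[tick]
After 7 (send(from=A, to=C, msg='ack')): A:[stop] B:[start] C:[tick,ack]
After 8 (process(B)): A:[stop] B:[] C:[tick,ack]
After 9 (process(A)): A:[] B:[] C:[tick,ack]
After 10 (send(from=A, to=B, msg='ok')): A:[] B:[ok] C:[tick,ack]

Answer: tick,ack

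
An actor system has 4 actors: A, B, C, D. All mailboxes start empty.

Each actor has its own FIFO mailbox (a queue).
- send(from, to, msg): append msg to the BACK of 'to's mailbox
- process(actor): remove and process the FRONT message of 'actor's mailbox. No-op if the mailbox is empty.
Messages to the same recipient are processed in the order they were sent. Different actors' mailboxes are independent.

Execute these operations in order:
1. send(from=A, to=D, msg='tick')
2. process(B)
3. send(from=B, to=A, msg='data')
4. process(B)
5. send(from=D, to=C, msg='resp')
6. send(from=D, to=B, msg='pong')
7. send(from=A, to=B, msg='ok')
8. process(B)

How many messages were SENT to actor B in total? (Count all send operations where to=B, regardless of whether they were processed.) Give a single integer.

Answer: 2

Derivation:
After 1 (send(from=A, to=D, msg='tick')): A:[] B:[] C:[] D:[tick]
After 2 (process(B)): A:[] B:[] C:[] D:[tick]
After 3 (send(from=B, to=A, msg='data')): A:[data] B:[] C:[] D:[tick]
After 4 (process(B)): A:[data] B:[] C:[] D:[tick]
After 5 (send(from=D, to=C, msg='resp')): A:[data] B:[] C:[resp] D:[tick]
After 6 (send(from=D, to=B, msg='pong')): A:[data] B:[pong] C:[resp] D:[tick]
After 7 (send(from=A, to=B, msg='ok')): A:[data] B:[pong,ok] C:[resp] D:[tick]
After 8 (process(B)): A:[data] B:[ok] C:[resp] D:[tick]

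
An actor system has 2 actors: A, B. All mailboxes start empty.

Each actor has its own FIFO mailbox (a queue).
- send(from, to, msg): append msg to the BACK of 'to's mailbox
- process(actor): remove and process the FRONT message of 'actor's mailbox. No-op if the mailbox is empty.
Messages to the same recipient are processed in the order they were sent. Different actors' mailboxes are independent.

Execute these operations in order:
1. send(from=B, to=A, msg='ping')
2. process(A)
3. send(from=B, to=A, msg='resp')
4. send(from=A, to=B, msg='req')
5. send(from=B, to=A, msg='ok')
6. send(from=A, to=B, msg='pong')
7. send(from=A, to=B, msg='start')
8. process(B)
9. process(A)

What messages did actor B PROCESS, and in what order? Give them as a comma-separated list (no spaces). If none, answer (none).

After 1 (send(from=B, to=A, msg='ping')): A:[ping] B:[]
After 2 (process(A)): A:[] B:[]
After 3 (send(from=B, to=A, msg='resp')): A:[resp] B:[]
After 4 (send(from=A, to=B, msg='req')): A:[resp] B:[req]
After 5 (send(from=B, to=A, msg='ok')): A:[resp,ok] B:[req]
After 6 (send(from=A, to=B, msg='pong')): A:[resp,ok] B:[req,pong]
After 7 (send(from=A, to=B, msg='start')): A:[resp,ok] B:[req,pong,start]
After 8 (process(B)): A:[resp,ok] B:[pong,start]
After 9 (process(A)): A:[ok] B:[pong,start]

Answer: req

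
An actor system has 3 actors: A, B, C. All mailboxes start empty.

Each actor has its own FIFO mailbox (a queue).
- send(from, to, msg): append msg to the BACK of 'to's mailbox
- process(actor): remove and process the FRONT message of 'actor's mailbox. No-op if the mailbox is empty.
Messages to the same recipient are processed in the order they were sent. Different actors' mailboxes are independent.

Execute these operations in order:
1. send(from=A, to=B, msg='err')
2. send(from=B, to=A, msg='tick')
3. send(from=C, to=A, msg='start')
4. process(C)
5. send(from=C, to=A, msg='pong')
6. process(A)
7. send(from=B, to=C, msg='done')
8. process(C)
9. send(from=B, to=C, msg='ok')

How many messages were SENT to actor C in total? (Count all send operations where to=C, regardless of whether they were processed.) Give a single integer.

Answer: 2

Derivation:
After 1 (send(from=A, to=B, msg='err')): A:[] B:[err] C:[]
After 2 (send(from=B, to=A, msg='tick')): A:[tick] B:[err] C:[]
After 3 (send(from=C, to=A, msg='start')): A:[tick,start] B:[err] C:[]
After 4 (process(C)): A:[tick,start] B:[err] C:[]
After 5 (send(from=C, to=A, msg='pong')): A:[tick,start,pong] B:[err] C:[]
After 6 (process(A)): A:[start,pong] B:[err] C:[]
After 7 (send(from=B, to=C, msg='done')): A:[start,pong] B:[err] C:[done]
After 8 (process(C)): A:[start,pong] B:[err] C:[]
After 9 (send(from=B, to=C, msg='ok')): A:[start,pong] B:[err] C:[ok]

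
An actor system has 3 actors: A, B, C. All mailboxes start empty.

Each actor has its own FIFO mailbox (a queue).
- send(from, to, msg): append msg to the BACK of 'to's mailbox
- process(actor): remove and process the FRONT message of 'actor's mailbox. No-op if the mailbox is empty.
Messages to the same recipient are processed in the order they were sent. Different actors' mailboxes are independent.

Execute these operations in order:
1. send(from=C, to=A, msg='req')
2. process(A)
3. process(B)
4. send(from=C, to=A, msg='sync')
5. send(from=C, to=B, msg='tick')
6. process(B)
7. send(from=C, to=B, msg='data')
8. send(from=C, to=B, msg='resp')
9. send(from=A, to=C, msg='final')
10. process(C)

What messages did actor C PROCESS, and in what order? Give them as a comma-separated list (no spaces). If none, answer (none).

Answer: final

Derivation:
After 1 (send(from=C, to=A, msg='req')): A:[req] B:[] C:[]
After 2 (process(A)): A:[] B:[] C:[]
After 3 (process(B)): A:[] B:[] C:[]
After 4 (send(from=C, to=A, msg='sync')): A:[sync] B:[] C:[]
After 5 (send(from=C, to=B, msg='tick')): A:[sync] B:[tick] C:[]
After 6 (process(B)): A:[sync] B:[] C:[]
After 7 (send(from=C, to=B, msg='data')): A:[sync] B:[data] C:[]
After 8 (send(from=C, to=B, msg='resp')): A:[sync] B:[data,resp] C:[]
After 9 (send(from=A, to=C, msg='final')): A:[sync] B:[data,resp] C:[final]
After 10 (process(C)): A:[sync] B:[data,resp] C:[]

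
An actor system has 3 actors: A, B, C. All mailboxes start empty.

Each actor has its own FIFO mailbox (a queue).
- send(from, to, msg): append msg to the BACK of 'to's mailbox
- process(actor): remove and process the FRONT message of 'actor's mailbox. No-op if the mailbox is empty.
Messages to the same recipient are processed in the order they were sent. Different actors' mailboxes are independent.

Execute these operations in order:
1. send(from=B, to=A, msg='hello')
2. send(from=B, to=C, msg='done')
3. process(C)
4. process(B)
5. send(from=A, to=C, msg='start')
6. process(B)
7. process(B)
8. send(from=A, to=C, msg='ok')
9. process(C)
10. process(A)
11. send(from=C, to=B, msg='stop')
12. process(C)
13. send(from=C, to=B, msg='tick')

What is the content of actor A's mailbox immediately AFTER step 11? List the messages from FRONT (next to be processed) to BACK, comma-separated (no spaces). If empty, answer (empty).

After 1 (send(from=B, to=A, msg='hello')): A:[hello] B:[] C:[]
After 2 (send(from=B, to=C, msg='done')): A:[hello] B:[] C:[done]
After 3 (process(C)): A:[hello] B:[] C:[]
After 4 (process(B)): A:[hello] B:[] C:[]
After 5 (send(from=A, to=C, msg='start')): A:[hello] B:[] C:[start]
After 6 (process(B)): A:[hello] B:[] C:[start]
After 7 (process(B)): A:[hello] B:[] C:[start]
After 8 (send(from=A, to=C, msg='ok')): A:[hello] B:[] C:[start,ok]
After 9 (process(C)): A:[hello] B:[] C:[ok]
After 10 (process(A)): A:[] B:[] C:[ok]
After 11 (send(from=C, to=B, msg='stop')): A:[] B:[stop] C:[ok]

(empty)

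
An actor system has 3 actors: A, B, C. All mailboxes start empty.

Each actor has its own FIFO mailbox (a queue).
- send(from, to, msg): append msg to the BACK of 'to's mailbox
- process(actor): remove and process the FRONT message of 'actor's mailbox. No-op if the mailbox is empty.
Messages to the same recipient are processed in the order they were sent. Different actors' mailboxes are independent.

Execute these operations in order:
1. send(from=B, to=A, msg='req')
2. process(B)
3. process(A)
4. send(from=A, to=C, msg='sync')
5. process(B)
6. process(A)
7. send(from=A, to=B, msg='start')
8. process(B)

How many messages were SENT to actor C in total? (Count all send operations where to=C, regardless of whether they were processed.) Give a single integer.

After 1 (send(from=B, to=A, msg='req')): A:[req] B:[] C:[]
After 2 (process(B)): A:[req] B:[] C:[]
After 3 (process(A)): A:[] B:[] C:[]
After 4 (send(from=A, to=C, msg='sync')): A:[] B:[] C:[sync]
After 5 (process(B)): A:[] B:[] C:[sync]
After 6 (process(A)): A:[] B:[] C:[sync]
After 7 (send(from=A, to=B, msg='start')): A:[] B:[start] C:[sync]
After 8 (process(B)): A:[] B:[] C:[sync]

Answer: 1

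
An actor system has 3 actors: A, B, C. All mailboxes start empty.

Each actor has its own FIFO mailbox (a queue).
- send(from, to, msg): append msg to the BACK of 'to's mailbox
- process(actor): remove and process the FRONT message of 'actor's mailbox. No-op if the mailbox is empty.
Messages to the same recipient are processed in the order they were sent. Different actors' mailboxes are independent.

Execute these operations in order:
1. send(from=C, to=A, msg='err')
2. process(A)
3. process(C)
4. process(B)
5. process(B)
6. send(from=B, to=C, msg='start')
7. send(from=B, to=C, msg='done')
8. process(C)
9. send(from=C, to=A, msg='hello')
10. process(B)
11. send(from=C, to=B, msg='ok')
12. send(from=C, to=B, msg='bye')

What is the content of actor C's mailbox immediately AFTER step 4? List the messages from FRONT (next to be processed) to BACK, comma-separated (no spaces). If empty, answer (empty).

After 1 (send(from=C, to=A, msg='err')): A:[err] B:[] C:[]
After 2 (process(A)): A:[] B:[] C:[]
After 3 (process(C)): A:[] B:[] C:[]
After 4 (process(B)): A:[] B:[] C:[]

(empty)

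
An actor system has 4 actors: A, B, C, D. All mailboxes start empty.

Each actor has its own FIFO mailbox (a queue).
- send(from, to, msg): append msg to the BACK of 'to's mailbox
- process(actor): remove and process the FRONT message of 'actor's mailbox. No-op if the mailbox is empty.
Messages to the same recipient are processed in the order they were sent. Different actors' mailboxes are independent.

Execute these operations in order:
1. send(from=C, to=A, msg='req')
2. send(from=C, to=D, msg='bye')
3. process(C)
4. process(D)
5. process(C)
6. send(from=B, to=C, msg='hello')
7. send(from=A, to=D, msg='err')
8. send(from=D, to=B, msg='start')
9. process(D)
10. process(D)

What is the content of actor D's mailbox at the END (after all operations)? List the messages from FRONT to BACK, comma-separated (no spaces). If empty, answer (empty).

Answer: (empty)

Derivation:
After 1 (send(from=C, to=A, msg='req')): A:[req] B:[] C:[] D:[]
After 2 (send(from=C, to=D, msg='bye')): A:[req] B:[] C:[] D:[bye]
After 3 (process(C)): A:[req] B:[] C:[] D:[bye]
After 4 (process(D)): A:[req] B:[] C:[] D:[]
After 5 (process(C)): A:[req] B:[] C:[] D:[]
After 6 (send(from=B, to=C, msg='hello')): A:[req] B:[] C:[hello] D:[]
After 7 (send(from=A, to=D, msg='err')): A:[req] B:[] C:[hello] D:[err]
After 8 (send(from=D, to=B, msg='start')): A:[req] B:[start] C:[hello] D:[err]
After 9 (process(D)): A:[req] B:[start] C:[hello] D:[]
After 10 (process(D)): A:[req] B:[start] C:[hello] D:[]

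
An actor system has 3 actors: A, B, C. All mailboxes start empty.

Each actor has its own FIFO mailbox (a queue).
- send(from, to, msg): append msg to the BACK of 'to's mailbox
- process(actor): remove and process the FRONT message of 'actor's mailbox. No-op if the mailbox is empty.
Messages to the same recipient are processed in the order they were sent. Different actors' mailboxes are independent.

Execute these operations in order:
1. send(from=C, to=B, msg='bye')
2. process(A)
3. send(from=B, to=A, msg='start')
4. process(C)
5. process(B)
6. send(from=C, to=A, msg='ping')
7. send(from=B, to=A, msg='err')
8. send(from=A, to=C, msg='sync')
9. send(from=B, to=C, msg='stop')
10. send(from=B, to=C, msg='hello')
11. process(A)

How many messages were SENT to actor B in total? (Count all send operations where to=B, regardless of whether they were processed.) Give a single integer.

After 1 (send(from=C, to=B, msg='bye')): A:[] B:[bye] C:[]
After 2 (process(A)): A:[] B:[bye] C:[]
After 3 (send(from=B, to=A, msg='start')): A:[start] B:[bye] C:[]
After 4 (process(C)): A:[start] B:[bye] C:[]
After 5 (process(B)): A:[start] B:[] C:[]
After 6 (send(from=C, to=A, msg='ping')): A:[start,ping] B:[] C:[]
After 7 (send(from=B, to=A, msg='err')): A:[start,ping,err] B:[] C:[]
After 8 (send(from=A, to=C, msg='sync')): A:[start,ping,err] B:[] C:[sync]
After 9 (send(from=B, to=C, msg='stop')): A:[start,ping,err] B:[] C:[sync,stop]
After 10 (send(from=B, to=C, msg='hello')): A:[start,ping,err] B:[] C:[sync,stop,hello]
After 11 (process(A)): A:[ping,err] B:[] C:[sync,stop,hello]

Answer: 1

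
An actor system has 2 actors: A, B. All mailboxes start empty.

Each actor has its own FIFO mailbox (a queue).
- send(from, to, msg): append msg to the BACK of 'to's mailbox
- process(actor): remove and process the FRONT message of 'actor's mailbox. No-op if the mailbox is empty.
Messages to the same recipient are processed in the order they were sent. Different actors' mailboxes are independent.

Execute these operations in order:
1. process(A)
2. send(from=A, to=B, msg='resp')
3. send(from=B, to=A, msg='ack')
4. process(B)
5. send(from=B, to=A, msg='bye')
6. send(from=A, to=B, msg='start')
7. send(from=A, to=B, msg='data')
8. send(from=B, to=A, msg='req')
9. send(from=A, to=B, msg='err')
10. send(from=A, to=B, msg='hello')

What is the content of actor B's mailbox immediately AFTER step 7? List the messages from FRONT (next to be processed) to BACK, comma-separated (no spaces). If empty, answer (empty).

After 1 (process(A)): A:[] B:[]
After 2 (send(from=A, to=B, msg='resp')): A:[] B:[resp]
After 3 (send(from=B, to=A, msg='ack')): A:[ack] B:[resp]
After 4 (process(B)): A:[ack] B:[]
After 5 (send(from=B, to=A, msg='bye')): A:[ack,bye] B:[]
After 6 (send(from=A, to=B, msg='start')): A:[ack,bye] B:[start]
After 7 (send(from=A, to=B, msg='data')): A:[ack,bye] B:[start,data]

start,data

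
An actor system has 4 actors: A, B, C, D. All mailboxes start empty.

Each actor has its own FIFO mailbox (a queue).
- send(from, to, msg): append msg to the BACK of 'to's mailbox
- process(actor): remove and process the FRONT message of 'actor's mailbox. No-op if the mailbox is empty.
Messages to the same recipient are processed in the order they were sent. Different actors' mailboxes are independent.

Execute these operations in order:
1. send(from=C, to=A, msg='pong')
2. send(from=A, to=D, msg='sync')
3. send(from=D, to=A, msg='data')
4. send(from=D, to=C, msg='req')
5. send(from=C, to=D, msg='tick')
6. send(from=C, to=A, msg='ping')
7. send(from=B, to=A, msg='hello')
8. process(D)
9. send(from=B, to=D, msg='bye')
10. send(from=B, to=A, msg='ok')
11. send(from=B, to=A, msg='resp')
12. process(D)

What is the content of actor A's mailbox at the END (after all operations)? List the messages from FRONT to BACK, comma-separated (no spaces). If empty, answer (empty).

After 1 (send(from=C, to=A, msg='pong')): A:[pong] B:[] C:[] D:[]
After 2 (send(from=A, to=D, msg='sync')): A:[pong] B:[] C:[] D:[sync]
After 3 (send(from=D, to=A, msg='data')): A:[pong,data] B:[] C:[] D:[sync]
After 4 (send(from=D, to=C, msg='req')): A:[pong,data] B:[] C:[req] D:[sync]
After 5 (send(from=C, to=D, msg='tick')): A:[pong,data] B:[] C:[req] D:[sync,tick]
After 6 (send(from=C, to=A, msg='ping')): A:[pong,data,ping] B:[] C:[req] D:[sync,tick]
After 7 (send(from=B, to=A, msg='hello')): A:[pong,data,ping,hello] B:[] C:[req] D:[sync,tick]
After 8 (process(D)): A:[pong,data,ping,hello] B:[] C:[req] D:[tick]
After 9 (send(from=B, to=D, msg='bye')): A:[pong,data,ping,hello] B:[] C:[req] D:[tick,bye]
After 10 (send(from=B, to=A, msg='ok')): A:[pong,data,ping,hello,ok] B:[] C:[req] D:[tick,bye]
After 11 (send(from=B, to=A, msg='resp')): A:[pong,data,ping,hello,ok,resp] B:[] C:[req] D:[tick,bye]
After 12 (process(D)): A:[pong,data,ping,hello,ok,resp] B:[] C:[req] D:[bye]

Answer: pong,data,ping,hello,ok,resp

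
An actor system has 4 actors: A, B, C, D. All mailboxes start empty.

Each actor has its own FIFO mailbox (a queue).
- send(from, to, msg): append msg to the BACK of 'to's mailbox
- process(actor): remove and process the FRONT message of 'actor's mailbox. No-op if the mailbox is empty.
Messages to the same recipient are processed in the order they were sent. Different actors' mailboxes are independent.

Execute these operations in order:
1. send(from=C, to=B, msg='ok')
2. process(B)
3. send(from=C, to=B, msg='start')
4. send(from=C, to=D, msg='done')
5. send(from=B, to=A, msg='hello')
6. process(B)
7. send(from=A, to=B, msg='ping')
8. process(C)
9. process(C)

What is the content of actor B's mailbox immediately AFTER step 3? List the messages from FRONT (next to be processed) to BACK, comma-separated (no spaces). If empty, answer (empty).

After 1 (send(from=C, to=B, msg='ok')): A:[] B:[ok] C:[] D:[]
After 2 (process(B)): A:[] B:[] C:[] D:[]
After 3 (send(from=C, to=B, msg='start')): A:[] B:[start] C:[] D:[]

start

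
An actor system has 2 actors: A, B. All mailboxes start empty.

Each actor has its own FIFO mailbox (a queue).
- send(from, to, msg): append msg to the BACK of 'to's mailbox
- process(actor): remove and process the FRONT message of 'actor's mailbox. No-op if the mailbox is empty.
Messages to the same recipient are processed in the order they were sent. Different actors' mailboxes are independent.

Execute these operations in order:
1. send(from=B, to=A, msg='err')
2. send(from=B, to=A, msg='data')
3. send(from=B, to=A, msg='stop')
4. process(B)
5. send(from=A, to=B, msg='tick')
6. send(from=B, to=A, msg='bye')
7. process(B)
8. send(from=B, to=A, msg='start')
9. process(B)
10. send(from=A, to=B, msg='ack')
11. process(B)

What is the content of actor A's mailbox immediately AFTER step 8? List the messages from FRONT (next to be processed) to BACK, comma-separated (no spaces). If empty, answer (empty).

After 1 (send(from=B, to=A, msg='err')): A:[err] B:[]
After 2 (send(from=B, to=A, msg='data')): A:[err,data] B:[]
After 3 (send(from=B, to=A, msg='stop')): A:[err,data,stop] B:[]
After 4 (process(B)): A:[err,data,stop] B:[]
After 5 (send(from=A, to=B, msg='tick')): A:[err,data,stop] B:[tick]
After 6 (send(from=B, to=A, msg='bye')): A:[err,data,stop,bye] B:[tick]
After 7 (process(B)): A:[err,data,stop,bye] B:[]
After 8 (send(from=B, to=A, msg='start')): A:[err,data,stop,bye,start] B:[]

err,data,stop,bye,start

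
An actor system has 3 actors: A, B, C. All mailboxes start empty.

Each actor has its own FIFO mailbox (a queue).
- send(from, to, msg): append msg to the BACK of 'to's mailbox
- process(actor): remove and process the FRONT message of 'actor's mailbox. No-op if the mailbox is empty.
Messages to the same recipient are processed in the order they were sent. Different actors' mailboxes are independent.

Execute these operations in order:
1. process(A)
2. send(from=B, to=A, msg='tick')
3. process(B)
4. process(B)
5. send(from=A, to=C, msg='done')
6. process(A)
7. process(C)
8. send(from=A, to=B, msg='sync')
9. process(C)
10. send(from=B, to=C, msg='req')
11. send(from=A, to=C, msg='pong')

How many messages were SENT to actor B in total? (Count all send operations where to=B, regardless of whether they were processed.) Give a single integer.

Answer: 1

Derivation:
After 1 (process(A)): A:[] B:[] C:[]
After 2 (send(from=B, to=A, msg='tick')): A:[tick] B:[] C:[]
After 3 (process(B)): A:[tick] B:[] C:[]
After 4 (process(B)): A:[tick] B:[] C:[]
After 5 (send(from=A, to=C, msg='done')): A:[tick] B:[] C:[done]
After 6 (process(A)): A:[] B:[] C:[done]
After 7 (process(C)): A:[] B:[] C:[]
After 8 (send(from=A, to=B, msg='sync')): A:[] B:[sync] C:[]
After 9 (process(C)): A:[] B:[sync] C:[]
After 10 (send(from=B, to=C, msg='req')): A:[] B:[sync] C:[req]
After 11 (send(from=A, to=C, msg='pong')): A:[] B:[sync] C:[req,pong]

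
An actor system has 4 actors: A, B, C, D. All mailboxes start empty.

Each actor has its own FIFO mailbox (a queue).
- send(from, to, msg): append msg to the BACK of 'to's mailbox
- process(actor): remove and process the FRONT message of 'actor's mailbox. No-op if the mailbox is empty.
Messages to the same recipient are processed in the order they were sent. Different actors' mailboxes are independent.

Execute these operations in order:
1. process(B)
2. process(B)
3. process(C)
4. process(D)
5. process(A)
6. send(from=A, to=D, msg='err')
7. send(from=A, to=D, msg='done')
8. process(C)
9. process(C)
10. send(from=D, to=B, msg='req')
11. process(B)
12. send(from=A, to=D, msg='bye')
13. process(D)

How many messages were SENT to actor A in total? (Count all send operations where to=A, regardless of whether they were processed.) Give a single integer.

Answer: 0

Derivation:
After 1 (process(B)): A:[] B:[] C:[] D:[]
After 2 (process(B)): A:[] B:[] C:[] D:[]
After 3 (process(C)): A:[] B:[] C:[] D:[]
After 4 (process(D)): A:[] B:[] C:[] D:[]
After 5 (process(A)): A:[] B:[] C:[] D:[]
After 6 (send(from=A, to=D, msg='err')): A:[] B:[] C:[] D:[err]
After 7 (send(from=A, to=D, msg='done')): A:[] B:[] C:[] D:[err,done]
After 8 (process(C)): A:[] B:[] C:[] D:[err,done]
After 9 (process(C)): A:[] B:[] C:[] D:[err,done]
After 10 (send(from=D, to=B, msg='req')): A:[] B:[req] C:[] D:[err,done]
After 11 (process(B)): A:[] B:[] C:[] D:[err,done]
After 12 (send(from=A, to=D, msg='bye')): A:[] B:[] C:[] D:[err,done,bye]
After 13 (process(D)): A:[] B:[] C:[] D:[done,bye]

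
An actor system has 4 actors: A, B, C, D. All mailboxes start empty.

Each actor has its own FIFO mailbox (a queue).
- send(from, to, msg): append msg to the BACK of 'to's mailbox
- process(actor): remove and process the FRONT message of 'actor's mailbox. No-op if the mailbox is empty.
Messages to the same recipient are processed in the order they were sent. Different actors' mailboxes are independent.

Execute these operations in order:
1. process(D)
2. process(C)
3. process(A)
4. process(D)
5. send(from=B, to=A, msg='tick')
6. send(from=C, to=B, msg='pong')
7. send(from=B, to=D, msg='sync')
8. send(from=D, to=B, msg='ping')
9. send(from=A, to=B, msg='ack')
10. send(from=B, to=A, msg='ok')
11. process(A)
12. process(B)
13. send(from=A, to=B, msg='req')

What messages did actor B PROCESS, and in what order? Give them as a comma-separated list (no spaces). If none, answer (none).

Answer: pong

Derivation:
After 1 (process(D)): A:[] B:[] C:[] D:[]
After 2 (process(C)): A:[] B:[] C:[] D:[]
After 3 (process(A)): A:[] B:[] C:[] D:[]
After 4 (process(D)): A:[] B:[] C:[] D:[]
After 5 (send(from=B, to=A, msg='tick')): A:[tick] B:[] C:[] D:[]
After 6 (send(from=C, to=B, msg='pong')): A:[tick] B:[pong] C:[] D:[]
After 7 (send(from=B, to=D, msg='sync')): A:[tick] B:[pong] C:[] D:[sync]
After 8 (send(from=D, to=B, msg='ping')): A:[tick] B:[pong,ping] C:[] D:[sync]
After 9 (send(from=A, to=B, msg='ack')): A:[tick] B:[pong,ping,ack] C:[] D:[sync]
After 10 (send(from=B, to=A, msg='ok')): A:[tick,ok] B:[pong,ping,ack] C:[] D:[sync]
After 11 (process(A)): A:[ok] B:[pong,ping,ack] C:[] D:[sync]
After 12 (process(B)): A:[ok] B:[ping,ack] C:[] D:[sync]
After 13 (send(from=A, to=B, msg='req')): A:[ok] B:[ping,ack,req] C:[] D:[sync]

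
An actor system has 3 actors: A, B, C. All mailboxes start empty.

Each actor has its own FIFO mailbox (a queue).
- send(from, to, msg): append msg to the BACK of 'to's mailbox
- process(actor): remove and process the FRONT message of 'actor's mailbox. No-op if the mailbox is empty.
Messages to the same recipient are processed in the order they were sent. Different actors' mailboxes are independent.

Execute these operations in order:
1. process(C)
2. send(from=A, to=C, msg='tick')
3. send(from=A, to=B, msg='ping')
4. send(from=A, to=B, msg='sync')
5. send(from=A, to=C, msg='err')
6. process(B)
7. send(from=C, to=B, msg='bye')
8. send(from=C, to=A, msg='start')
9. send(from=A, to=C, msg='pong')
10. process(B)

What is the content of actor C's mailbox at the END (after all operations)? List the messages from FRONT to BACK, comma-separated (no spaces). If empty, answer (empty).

Answer: tick,err,pong

Derivation:
After 1 (process(C)): A:[] B:[] C:[]
After 2 (send(from=A, to=C, msg='tick')): A:[] B:[] C:[tick]
After 3 (send(from=A, to=B, msg='ping')): A:[] B:[ping] C:[tick]
After 4 (send(from=A, to=B, msg='sync')): A:[] B:[ping,sync] C:[tick]
After 5 (send(from=A, to=C, msg='err')): A:[] B:[ping,sync] C:[tick,err]
After 6 (process(B)): A:[] B:[sync] C:[tick,err]
After 7 (send(from=C, to=B, msg='bye')): A:[] B:[sync,bye] C:[tick,err]
After 8 (send(from=C, to=A, msg='start')): A:[start] B:[sync,bye] C:[tick,err]
After 9 (send(from=A, to=C, msg='pong')): A:[start] B:[sync,bye] C:[tick,err,pong]
After 10 (process(B)): A:[start] B:[bye] C:[tick,err,pong]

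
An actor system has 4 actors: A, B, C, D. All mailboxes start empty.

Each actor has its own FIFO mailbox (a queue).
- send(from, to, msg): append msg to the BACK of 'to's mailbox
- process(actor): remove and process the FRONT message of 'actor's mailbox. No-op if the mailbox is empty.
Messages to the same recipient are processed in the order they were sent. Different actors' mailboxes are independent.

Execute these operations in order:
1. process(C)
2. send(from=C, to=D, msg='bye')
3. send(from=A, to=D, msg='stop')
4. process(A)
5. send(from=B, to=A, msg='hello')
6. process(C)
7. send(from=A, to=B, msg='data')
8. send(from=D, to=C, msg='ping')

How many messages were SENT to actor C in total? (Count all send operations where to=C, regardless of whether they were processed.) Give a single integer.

Answer: 1

Derivation:
After 1 (process(C)): A:[] B:[] C:[] D:[]
After 2 (send(from=C, to=D, msg='bye')): A:[] B:[] C:[] D:[bye]
After 3 (send(from=A, to=D, msg='stop')): A:[] B:[] C:[] D:[bye,stop]
After 4 (process(A)): A:[] B:[] C:[] D:[bye,stop]
After 5 (send(from=B, to=A, msg='hello')): A:[hello] B:[] C:[] D:[bye,stop]
After 6 (process(C)): A:[hello] B:[] C:[] D:[bye,stop]
After 7 (send(from=A, to=B, msg='data')): A:[hello] B:[data] C:[] D:[bye,stop]
After 8 (send(from=D, to=C, msg='ping')): A:[hello] B:[data] C:[ping] D:[bye,stop]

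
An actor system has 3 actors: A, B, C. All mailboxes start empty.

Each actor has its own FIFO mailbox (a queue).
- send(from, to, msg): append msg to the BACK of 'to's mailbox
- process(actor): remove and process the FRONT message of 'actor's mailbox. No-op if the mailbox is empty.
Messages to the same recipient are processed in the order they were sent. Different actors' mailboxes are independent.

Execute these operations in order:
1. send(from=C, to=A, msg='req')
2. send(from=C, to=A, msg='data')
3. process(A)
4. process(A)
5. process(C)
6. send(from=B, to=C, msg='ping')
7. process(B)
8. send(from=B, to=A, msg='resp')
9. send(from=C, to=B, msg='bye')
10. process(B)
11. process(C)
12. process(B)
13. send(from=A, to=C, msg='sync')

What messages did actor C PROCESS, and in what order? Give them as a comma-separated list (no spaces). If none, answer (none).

Answer: ping

Derivation:
After 1 (send(from=C, to=A, msg='req')): A:[req] B:[] C:[]
After 2 (send(from=C, to=A, msg='data')): A:[req,data] B:[] C:[]
After 3 (process(A)): A:[data] B:[] C:[]
After 4 (process(A)): A:[] B:[] C:[]
After 5 (process(C)): A:[] B:[] C:[]
After 6 (send(from=B, to=C, msg='ping')): A:[] B:[] C:[ping]
After 7 (process(B)): A:[] B:[] C:[ping]
After 8 (send(from=B, to=A, msg='resp')): A:[resp] B:[] C:[ping]
After 9 (send(from=C, to=B, msg='bye')): A:[resp] B:[bye] C:[ping]
After 10 (process(B)): A:[resp] B:[] C:[ping]
After 11 (process(C)): A:[resp] B:[] C:[]
After 12 (process(B)): A:[resp] B:[] C:[]
After 13 (send(from=A, to=C, msg='sync')): A:[resp] B:[] C:[sync]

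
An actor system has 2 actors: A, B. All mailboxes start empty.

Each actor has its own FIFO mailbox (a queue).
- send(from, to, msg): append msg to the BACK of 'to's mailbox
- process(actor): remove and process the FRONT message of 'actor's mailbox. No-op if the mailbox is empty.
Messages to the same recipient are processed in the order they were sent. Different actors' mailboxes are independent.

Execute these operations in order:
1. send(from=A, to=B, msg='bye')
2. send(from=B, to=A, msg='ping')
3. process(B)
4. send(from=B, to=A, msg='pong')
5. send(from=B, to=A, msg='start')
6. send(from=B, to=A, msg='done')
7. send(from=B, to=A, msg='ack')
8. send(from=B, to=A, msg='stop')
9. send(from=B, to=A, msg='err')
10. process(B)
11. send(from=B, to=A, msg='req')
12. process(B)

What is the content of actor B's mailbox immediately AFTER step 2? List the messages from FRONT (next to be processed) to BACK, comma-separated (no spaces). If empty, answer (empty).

After 1 (send(from=A, to=B, msg='bye')): A:[] B:[bye]
After 2 (send(from=B, to=A, msg='ping')): A:[ping] B:[bye]

bye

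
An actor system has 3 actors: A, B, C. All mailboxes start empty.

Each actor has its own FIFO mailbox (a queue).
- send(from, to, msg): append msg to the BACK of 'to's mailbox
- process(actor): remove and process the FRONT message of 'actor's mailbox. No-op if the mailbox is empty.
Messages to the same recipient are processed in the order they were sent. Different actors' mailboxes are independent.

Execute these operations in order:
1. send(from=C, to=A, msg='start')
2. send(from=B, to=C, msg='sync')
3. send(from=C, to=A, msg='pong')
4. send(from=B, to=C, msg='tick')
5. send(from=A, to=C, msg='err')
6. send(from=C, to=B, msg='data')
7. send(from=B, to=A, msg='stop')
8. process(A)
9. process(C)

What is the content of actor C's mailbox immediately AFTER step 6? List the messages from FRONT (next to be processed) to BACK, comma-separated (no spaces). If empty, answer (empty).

After 1 (send(from=C, to=A, msg='start')): A:[start] B:[] C:[]
After 2 (send(from=B, to=C, msg='sync')): A:[start] B:[] C:[sync]
After 3 (send(from=C, to=A, msg='pong')): A:[start,pong] B:[] C:[sync]
After 4 (send(from=B, to=C, msg='tick')): A:[start,pong] B:[] C:[sync,tick]
After 5 (send(from=A, to=C, msg='err')): A:[start,pong] B:[] C:[sync,tick,err]
After 6 (send(from=C, to=B, msg='data')): A:[start,pong] B:[data] C:[sync,tick,err]

sync,tick,err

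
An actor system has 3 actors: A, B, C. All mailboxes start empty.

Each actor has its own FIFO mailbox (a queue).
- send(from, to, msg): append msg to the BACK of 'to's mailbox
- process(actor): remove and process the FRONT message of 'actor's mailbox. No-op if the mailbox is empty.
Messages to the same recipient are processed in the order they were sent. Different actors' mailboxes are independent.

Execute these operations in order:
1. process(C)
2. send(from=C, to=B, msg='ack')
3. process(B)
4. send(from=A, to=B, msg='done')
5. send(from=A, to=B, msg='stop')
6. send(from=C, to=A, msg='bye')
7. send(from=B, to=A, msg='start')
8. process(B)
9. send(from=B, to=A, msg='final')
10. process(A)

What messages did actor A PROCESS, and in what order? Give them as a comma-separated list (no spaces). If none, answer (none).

Answer: bye

Derivation:
After 1 (process(C)): A:[] B:[] C:[]
After 2 (send(from=C, to=B, msg='ack')): A:[] B:[ack] C:[]
After 3 (process(B)): A:[] B:[] C:[]
After 4 (send(from=A, to=B, msg='done')): A:[] B:[done] C:[]
After 5 (send(from=A, to=B, msg='stop')): A:[] B:[done,stop] C:[]
After 6 (send(from=C, to=A, msg='bye')): A:[bye] B:[done,stop] C:[]
After 7 (send(from=B, to=A, msg='start')): A:[bye,start] B:[done,stop] C:[]
After 8 (process(B)): A:[bye,start] B:[stop] C:[]
After 9 (send(from=B, to=A, msg='final')): A:[bye,start,final] B:[stop] C:[]
After 10 (process(A)): A:[start,final] B:[stop] C:[]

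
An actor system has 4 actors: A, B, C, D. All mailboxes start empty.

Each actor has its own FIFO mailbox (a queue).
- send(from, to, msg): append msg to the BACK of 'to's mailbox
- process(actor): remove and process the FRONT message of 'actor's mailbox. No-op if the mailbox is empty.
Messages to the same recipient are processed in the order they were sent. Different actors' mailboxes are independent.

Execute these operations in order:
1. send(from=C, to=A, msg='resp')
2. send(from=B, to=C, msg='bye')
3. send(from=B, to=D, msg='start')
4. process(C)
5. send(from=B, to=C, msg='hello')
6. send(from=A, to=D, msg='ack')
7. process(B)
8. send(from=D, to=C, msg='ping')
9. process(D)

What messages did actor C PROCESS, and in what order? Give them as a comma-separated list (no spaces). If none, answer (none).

Answer: bye

Derivation:
After 1 (send(from=C, to=A, msg='resp')): A:[resp] B:[] C:[] D:[]
After 2 (send(from=B, to=C, msg='bye')): A:[resp] B:[] C:[bye] D:[]
After 3 (send(from=B, to=D, msg='start')): A:[resp] B:[] C:[bye] D:[start]
After 4 (process(C)): A:[resp] B:[] C:[] D:[start]
After 5 (send(from=B, to=C, msg='hello')): A:[resp] B:[] C:[hello] D:[start]
After 6 (send(from=A, to=D, msg='ack')): A:[resp] B:[] C:[hello] D:[start,ack]
After 7 (process(B)): A:[resp] B:[] C:[hello] D:[start,ack]
After 8 (send(from=D, to=C, msg='ping')): A:[resp] B:[] C:[hello,ping] D:[start,ack]
After 9 (process(D)): A:[resp] B:[] C:[hello,ping] D:[ack]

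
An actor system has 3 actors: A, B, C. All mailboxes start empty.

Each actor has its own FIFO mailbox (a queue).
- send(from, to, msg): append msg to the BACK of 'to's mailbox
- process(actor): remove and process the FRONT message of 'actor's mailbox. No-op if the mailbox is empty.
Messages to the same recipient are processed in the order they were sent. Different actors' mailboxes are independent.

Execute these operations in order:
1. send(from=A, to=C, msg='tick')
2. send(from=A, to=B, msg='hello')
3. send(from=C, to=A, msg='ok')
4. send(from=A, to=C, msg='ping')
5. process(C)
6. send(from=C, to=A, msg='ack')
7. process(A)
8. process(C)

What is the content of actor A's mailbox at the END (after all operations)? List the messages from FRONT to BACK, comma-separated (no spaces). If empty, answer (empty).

After 1 (send(from=A, to=C, msg='tick')): A:[] B:[] C:[tick]
After 2 (send(from=A, to=B, msg='hello')): A:[] B:[hello] C:[tick]
After 3 (send(from=C, to=A, msg='ok')): A:[ok] B:[hello] C:[tick]
After 4 (send(from=A, to=C, msg='ping')): A:[ok] B:[hello] C:[tick,ping]
After 5 (process(C)): A:[ok] B:[hello] C:[ping]
After 6 (send(from=C, to=A, msg='ack')): A:[ok,ack] B:[hello] C:[ping]
After 7 (process(A)): A:[ack] B:[hello] C:[ping]
After 8 (process(C)): A:[ack] B:[hello] C:[]

Answer: ack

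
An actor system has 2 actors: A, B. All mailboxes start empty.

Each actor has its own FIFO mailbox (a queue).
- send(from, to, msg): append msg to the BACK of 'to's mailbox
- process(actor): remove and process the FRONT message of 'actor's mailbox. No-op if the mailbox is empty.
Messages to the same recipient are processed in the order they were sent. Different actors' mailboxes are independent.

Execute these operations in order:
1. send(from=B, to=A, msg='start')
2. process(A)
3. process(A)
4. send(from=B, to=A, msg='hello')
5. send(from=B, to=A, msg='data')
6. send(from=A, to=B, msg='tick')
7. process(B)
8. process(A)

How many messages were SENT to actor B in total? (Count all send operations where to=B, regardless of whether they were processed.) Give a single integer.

After 1 (send(from=B, to=A, msg='start')): A:[start] B:[]
After 2 (process(A)): A:[] B:[]
After 3 (process(A)): A:[] B:[]
After 4 (send(from=B, to=A, msg='hello')): A:[hello] B:[]
After 5 (send(from=B, to=A, msg='data')): A:[hello,data] B:[]
After 6 (send(from=A, to=B, msg='tick')): A:[hello,data] B:[tick]
After 7 (process(B)): A:[hello,data] B:[]
After 8 (process(A)): A:[data] B:[]

Answer: 1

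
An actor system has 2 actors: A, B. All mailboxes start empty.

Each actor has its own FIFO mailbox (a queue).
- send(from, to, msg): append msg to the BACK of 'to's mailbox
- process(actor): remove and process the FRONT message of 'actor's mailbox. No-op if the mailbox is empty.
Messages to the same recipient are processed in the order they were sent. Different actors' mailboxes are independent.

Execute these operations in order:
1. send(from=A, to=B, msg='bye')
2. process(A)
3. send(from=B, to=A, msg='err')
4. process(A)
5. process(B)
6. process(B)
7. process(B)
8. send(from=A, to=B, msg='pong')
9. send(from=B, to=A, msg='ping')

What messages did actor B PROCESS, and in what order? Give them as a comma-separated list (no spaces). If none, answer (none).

Answer: bye

Derivation:
After 1 (send(from=A, to=B, msg='bye')): A:[] B:[bye]
After 2 (process(A)): A:[] B:[bye]
After 3 (send(from=B, to=A, msg='err')): A:[err] B:[bye]
After 4 (process(A)): A:[] B:[bye]
After 5 (process(B)): A:[] B:[]
After 6 (process(B)): A:[] B:[]
After 7 (process(B)): A:[] B:[]
After 8 (send(from=A, to=B, msg='pong')): A:[] B:[pong]
After 9 (send(from=B, to=A, msg='ping')): A:[ping] B:[pong]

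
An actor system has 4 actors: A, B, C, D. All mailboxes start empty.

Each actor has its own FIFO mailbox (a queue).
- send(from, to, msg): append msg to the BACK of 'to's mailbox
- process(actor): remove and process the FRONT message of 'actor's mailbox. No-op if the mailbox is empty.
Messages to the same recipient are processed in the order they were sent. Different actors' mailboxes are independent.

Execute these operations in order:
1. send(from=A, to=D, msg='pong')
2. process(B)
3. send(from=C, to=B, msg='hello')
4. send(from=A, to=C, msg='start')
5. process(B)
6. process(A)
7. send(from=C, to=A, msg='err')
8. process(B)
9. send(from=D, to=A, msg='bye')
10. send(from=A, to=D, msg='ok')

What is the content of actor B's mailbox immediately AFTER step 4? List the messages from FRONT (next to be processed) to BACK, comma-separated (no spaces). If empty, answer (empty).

After 1 (send(from=A, to=D, msg='pong')): A:[] B:[] C:[] D:[pong]
After 2 (process(B)): A:[] B:[] C:[] D:[pong]
After 3 (send(from=C, to=B, msg='hello')): A:[] B:[hello] C:[] D:[pong]
After 4 (send(from=A, to=C, msg='start')): A:[] B:[hello] C:[start] D:[pong]

hello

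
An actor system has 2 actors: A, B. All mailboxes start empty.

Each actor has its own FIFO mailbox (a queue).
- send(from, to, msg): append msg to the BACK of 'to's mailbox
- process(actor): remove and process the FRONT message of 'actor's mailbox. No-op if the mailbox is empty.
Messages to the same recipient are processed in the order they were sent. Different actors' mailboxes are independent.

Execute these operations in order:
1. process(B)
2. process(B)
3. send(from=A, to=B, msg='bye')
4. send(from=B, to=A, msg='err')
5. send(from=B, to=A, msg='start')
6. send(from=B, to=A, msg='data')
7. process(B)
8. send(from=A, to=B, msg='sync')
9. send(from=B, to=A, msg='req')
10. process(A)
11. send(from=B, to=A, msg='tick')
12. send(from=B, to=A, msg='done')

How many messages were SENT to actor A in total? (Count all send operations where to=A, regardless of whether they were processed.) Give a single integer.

Answer: 6

Derivation:
After 1 (process(B)): A:[] B:[]
After 2 (process(B)): A:[] B:[]
After 3 (send(from=A, to=B, msg='bye')): A:[] B:[bye]
After 4 (send(from=B, to=A, msg='err')): A:[err] B:[bye]
After 5 (send(from=B, to=A, msg='start')): A:[err,start] B:[bye]
After 6 (send(from=B, to=A, msg='data')): A:[err,start,data] B:[bye]
After 7 (process(B)): A:[err,start,data] B:[]
After 8 (send(from=A, to=B, msg='sync')): A:[err,start,data] B:[sync]
After 9 (send(from=B, to=A, msg='req')): A:[err,start,data,req] B:[sync]
After 10 (process(A)): A:[start,data,req] B:[sync]
After 11 (send(from=B, to=A, msg='tick')): A:[start,data,req,tick] B:[sync]
After 12 (send(from=B, to=A, msg='done')): A:[start,data,req,tick,done] B:[sync]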